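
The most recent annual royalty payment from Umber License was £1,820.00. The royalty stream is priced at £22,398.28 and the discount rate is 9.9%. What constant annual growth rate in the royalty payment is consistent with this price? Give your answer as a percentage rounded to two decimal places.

P = D₀(1+g)/(r−g) ⇒ P(r−g) = D₀(1+g) ⇒ g(P+D₀) = P·r − D₀
g = (P·r − D₀)/(P + D₀) = (£22,398.28×0.099 − £1,820.00) / (£22,398.28 + £1,820.00) = 0.016410

1.64%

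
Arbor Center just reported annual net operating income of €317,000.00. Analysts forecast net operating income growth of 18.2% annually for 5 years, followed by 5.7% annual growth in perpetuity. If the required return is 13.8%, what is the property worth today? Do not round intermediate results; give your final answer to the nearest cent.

D_1 = 374694.00000
D_2 = 442888.30800
D_3 = 523493.98006
D_4 = 618769.88443
D_5 = 731386.00339
Terminal value at year 5: TV = D_5×(1+g_2)/(r−g_2) = 773075.00559/0.081 = 9544135.87142
P_0 = D_1/(1+r)^1 + D_2/(1+r)^2 + D_3/(1+r)^3 + D_4/(1+r)^4 + D_5/(1+r)^5 + TV/(1+r)^5
    = 329256.59051 + 341987.07380 + 355209.77261 + 368943.71812 + 383208.67735 + 5000636.69082 = 6779242.52321

€6779242.52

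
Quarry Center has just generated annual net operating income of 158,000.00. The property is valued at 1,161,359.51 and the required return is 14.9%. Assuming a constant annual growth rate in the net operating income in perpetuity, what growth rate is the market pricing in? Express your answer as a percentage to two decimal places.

P = D₀(1+g)/(r−g) ⇒ P(r−g) = D₀(1+g) ⇒ g(P+D₀) = P·r − D₀
g = (P·r − D₀)/(P + D₀) = (1,161,359.51×0.149 − 158,000.00) / (1,161,359.51 + 158,000.00) = 0.011401

1.14%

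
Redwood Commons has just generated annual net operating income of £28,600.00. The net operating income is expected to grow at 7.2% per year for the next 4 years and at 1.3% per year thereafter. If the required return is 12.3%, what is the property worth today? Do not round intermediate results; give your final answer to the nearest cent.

D_1 = 30659.20000
D_2 = 32866.66240
D_3 = 35233.06209
D_4 = 37769.84256
Terminal value at year 4: TV = D_4×(1+g_2)/(r−g_2) = 38260.85052/0.11 = 347825.91379
P_0 = D_1/(1+r)^1 + D_2/(1+r)^2 + D_3/(1+r)^3 + D_4/(1+r)^4 + TV/(1+r)^4
    = 27301.15761 + 26061.30095 + 24877.75121 + 23747.95129 + 218697.04236 = 320685.20342

£320685.20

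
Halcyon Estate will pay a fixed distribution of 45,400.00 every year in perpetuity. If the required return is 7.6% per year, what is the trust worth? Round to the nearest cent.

Level perpetuity: PV = C / r = 45,400.00 / 0.076 = 597,368.42

597368.42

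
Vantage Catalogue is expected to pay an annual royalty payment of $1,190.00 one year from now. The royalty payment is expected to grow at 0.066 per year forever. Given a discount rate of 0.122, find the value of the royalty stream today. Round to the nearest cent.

Growing perpetuity: P = D₁ / (r − g) = $1,190.0000 / (0.122 − 0.066) = $21,250.00

$21250.00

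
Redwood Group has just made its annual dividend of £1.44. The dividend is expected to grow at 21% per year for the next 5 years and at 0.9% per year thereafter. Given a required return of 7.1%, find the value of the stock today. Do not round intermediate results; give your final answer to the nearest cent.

£53.67

D_1 = 1.74240
D_2 = 2.10830
D_3 = 2.55105
D_4 = 3.08677
D_5 = 3.73499
Terminal value at year 5: TV = D_5×(1+g_2)/(r−g_2) = 3.76860/0.062 = 60.78394
P_0 = D_1/(1+r)^1 + D_2/(1+r)^2 + D_3/(1+r)^3 + D_4/(1+r)^4 + D_5/(1+r)^5 + TV/(1+r)^5
    = 1.62689 + 1.83804 + 2.07659 + 2.34610 + 2.65059 + 43.13616 = 53.67436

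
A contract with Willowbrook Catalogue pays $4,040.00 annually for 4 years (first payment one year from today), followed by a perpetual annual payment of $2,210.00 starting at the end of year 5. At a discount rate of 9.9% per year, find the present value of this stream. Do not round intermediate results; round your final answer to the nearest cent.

PV of 4-year annuity: $4,040.00 × [1 − (1+0.099)^−4] / 0.099 = 12834.02733
Perpetuity value at year 4: $2,210.00 / 0.099 = 22323.23232
PV of perpetuity: 22323.23232 / (1+0.099)^4 = 15302.63817
Total PV = 12834.02733 + 15302.63817 = 28136.66549

$28136.67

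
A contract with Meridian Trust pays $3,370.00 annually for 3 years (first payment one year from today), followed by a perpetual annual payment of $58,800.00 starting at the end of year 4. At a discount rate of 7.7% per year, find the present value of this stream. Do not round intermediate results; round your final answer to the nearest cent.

$620011.07

PV of 3-year annuity: $3,370.00 × [1 − (1+0.077)^−3] / 0.077 = 8732.04499
Perpetuity value at year 3: $58,800.00 / 0.077 = 763636.36364
PV of perpetuity: 763636.36364 / (1+0.077)^3 = 611279.02083
Total PV = 8732.04499 + 611279.02083 = 620011.06582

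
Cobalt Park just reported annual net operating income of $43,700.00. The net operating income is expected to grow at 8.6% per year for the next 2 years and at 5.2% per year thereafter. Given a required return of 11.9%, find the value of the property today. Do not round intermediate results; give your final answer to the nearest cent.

D_1 = 47458.20000
D_2 = 51539.60520
Terminal value at year 2: TV = D_2×(1+g_2)/(r−g_2) = 54219.66467/0.067 = 809248.72642
P_0 = D_1/(1+r)^1 + D_2/(1+r)^2 + TV/(1+r)^2
    = 42411.26005 + 41160.52584 + 646281.68935 = 729853.47525

$729853.48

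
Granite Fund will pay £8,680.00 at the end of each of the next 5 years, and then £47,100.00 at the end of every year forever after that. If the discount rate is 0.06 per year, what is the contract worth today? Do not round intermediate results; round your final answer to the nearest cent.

PV of 5-year annuity: £8,680.00 × [1 − (1+0.06)^−5] / 0.06 = 36563.31766
Perpetuity value at year 5: £47,100.00 / 0.06 = 785000.00000
PV of perpetuity: 785000.00000 / (1+0.06)^5 = 586597.66570
Total PV = 36563.31766 + 586597.66570 = 623160.98336

£623160.98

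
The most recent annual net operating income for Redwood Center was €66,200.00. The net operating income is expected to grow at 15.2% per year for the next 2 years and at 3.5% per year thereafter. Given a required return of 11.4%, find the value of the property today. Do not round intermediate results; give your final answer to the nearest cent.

€1066734.25

D_1 = 76262.40000
D_2 = 87854.28480
Terminal value at year 2: TV = D_2×(1+g_2)/(r−g_2) = 90929.18477/0.079 = 1151002.33884
P_0 = D_1/(1+r)^1 + D_2/(1+r)^2 + TV/(1+r)^2
    = 68458.16876 + 70793.36662 + 927482.71456 = 1066734.24994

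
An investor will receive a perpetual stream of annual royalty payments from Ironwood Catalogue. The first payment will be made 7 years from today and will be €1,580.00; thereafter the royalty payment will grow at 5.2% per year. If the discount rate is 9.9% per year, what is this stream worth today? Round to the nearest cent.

€19079.77

Value at end of year 6: C₁ / (r − g) = €1,580.00 / (0.099 − 0.052) = €33,617.0213
Discount to today: PV = €33,617.0213 / (1 + 0.099)^6 = €33,617.0213 / 1.761920 = €19,079.77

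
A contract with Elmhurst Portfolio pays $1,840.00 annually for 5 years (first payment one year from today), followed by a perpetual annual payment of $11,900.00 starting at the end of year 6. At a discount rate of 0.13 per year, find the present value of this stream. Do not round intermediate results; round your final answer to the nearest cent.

$56155.12

PV of 5-year annuity: $1,840.00 × [1 − (1+0.13)^−5] / 0.13 = 6471.70552
Perpetuity value at year 5: $11,900.00 / 0.13 = 91538.46154
PV of perpetuity: 91538.46154 / (1+0.13)^5 = 49683.40953
Total PV = 6471.70552 + 49683.40953 = 56155.11505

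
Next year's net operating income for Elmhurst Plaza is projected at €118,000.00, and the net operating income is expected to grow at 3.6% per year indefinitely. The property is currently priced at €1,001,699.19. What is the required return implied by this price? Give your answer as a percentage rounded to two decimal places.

P = D₁/(r − g) ⇒ r = D₁/P + g = €118,000.0000/€1,001,699.19 + 0.036 = 0.117800 + 0.036 = 0.153800

15.38%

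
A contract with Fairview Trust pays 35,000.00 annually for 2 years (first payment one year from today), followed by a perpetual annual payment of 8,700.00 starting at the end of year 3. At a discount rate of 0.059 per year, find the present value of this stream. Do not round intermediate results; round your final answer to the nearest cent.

195743.51

PV of 2-year annuity: 35,000.00 × [1 − (1+0.059)^−2] / 0.059 = 64258.77924
Perpetuity value at year 2: 8,700.00 / 0.059 = 147457.62712
PV of perpetuity: 147457.62712 / (1+0.059)^2 = 131484.73056
Total PV = 64258.77924 + 131484.73056 = 195743.50980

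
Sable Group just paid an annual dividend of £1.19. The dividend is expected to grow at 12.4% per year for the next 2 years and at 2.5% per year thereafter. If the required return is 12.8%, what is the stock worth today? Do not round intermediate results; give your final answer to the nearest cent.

£14.13

D_1 = 1.33756
D_2 = 1.50342
Terminal value at year 2: TV = D_2×(1+g_2)/(r−g_2) = 1.54100/0.103 = 14.96119
P_0 = D_1/(1+r)^1 + D_2/(1+r)^2 + TV/(1+r)^2
    = 1.18578 + 1.18158 + 11.75839 = 14.12575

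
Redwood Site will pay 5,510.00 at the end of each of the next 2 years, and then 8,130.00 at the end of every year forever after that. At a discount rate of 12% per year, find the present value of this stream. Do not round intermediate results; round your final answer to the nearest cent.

PV of 2-year annuity: 5,510.00 × [1 − (1+0.12)^−2] / 0.12 = 9312.18112
Perpetuity value at year 2: 8,130.00 / 0.12 = 67750.00000
PV of perpetuity: 67750.00000 / (1+0.12)^2 = 54009.88520
Total PV = 9312.18112 + 54009.88520 = 63322.06633

63322.07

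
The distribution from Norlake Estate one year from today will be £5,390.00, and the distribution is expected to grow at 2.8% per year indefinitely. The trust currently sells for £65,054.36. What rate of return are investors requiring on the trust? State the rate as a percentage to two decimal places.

P = D₁/(r − g) ⇒ r = D₁/P + g = £5,390.0000/£65,054.36 + 0.028 = 0.082854 + 0.028 = 0.110854

11.09%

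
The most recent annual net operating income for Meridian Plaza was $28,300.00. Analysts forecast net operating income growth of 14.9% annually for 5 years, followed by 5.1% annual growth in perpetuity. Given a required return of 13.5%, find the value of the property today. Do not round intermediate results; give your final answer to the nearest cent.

$523293.32

D_1 = 32516.70000
D_2 = 37361.68830
D_3 = 42928.57986
D_4 = 49324.93826
D_5 = 56674.35406
Terminal value at year 5: TV = D_5×(1+g_2)/(r−g_2) = 59564.74611/0.084 = 709104.12038
P_0 = D_1/(1+r)^1 + D_2/(1+r)^2 + D_3/(1+r)^3 + D_4/(1+r)^4 + D_5/(1+r)^5 + TV/(1+r)^5
    = 28649.07489 + 29002.45555 + 29360.19509 + 29722.34728 + 30088.96654 + 376470.28369 = 523293.32303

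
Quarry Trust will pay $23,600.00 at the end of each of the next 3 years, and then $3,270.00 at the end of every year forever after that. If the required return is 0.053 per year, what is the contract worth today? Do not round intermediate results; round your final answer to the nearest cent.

$116751.99

PV of 3-year annuity: $23,600.00 × [1 − (1+0.053)^−3] / 0.053 = 63909.07338
Perpetuity value at year 3: $3,270.00 / 0.053 = 61698.11321
PV of perpetuity: 61698.11321 / (1+0.053)^3 = 52842.91533
Total PV = 63909.07338 + 52842.91533 = 116751.98871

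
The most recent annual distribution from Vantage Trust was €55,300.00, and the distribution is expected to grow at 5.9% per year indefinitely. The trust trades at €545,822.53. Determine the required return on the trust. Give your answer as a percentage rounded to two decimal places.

D₁ = €55,300.00 × 1.059 = €58,562.7000
P = D₁/(r − g) ⇒ r = D₁/P + g = €58,562.7000/€545,822.53 + 0.059 = 0.107293 + 0.059 = 0.166293

16.63%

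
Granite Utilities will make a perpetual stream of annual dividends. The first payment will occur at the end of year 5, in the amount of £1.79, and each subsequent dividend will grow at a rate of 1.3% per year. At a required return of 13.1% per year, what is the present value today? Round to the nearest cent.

Value at end of year 4: C₁ / (r − g) = £1.79 / (0.131 − 0.013) = £15.1695
Discount to today: PV = £15.1695 / (1 + 0.131)^4 = £15.1695 / 1.636253 = £9.27

£9.27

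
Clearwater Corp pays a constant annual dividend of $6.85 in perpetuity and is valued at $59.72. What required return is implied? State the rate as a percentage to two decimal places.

11.47%

P = C/r ⇒ r = C/P = $6.85/$59.72 = 0.114702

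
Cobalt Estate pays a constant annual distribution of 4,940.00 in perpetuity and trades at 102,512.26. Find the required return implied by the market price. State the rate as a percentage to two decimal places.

4.82%

P = C/r ⇒ r = C/P = 4,940.00/102,512.26 = 0.048189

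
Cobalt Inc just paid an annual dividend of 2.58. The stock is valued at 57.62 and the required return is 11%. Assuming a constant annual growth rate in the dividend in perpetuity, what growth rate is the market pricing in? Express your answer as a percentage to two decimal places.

6.24%

P = D₀(1+g)/(r−g) ⇒ P(r−g) = D₀(1+g) ⇒ g(P+D₀) = P·r − D₀
g = (P·r − D₀)/(P + D₀) = (57.62×0.11 − 2.58) / (57.62 + 2.58) = 0.062429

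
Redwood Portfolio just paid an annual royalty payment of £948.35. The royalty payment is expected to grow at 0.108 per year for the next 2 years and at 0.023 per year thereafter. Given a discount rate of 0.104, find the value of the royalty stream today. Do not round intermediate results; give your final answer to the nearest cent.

£13971.28

D_1 = 1050.77180
D_2 = 1164.25515
Terminal value at year 2: TV = D_2×(1+g_2)/(r−g_2) = 1191.03302/0.081 = 14704.11139
P_0 = D_1/(1+r)^1 + D_2/(1+r)^2 + TV/(1+r)^2
    = 951.78605 + 955.23455 + 12064.25859 = 13971.27919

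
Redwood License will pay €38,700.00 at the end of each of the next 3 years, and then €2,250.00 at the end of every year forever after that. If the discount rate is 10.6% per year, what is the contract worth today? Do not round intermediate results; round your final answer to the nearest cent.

PV of 3-year annuity: €38,700.00 × [1 − (1+0.106)^−3] / 0.106 = 95233.59222
Perpetuity value at year 3: €2,250.00 / 0.106 = 21226.41509
PV of perpetuity: 21226.41509 / (1+0.106)^3 = 15689.57834
Total PV = 95233.59222 + 15689.57834 = 110923.17055

€110923.17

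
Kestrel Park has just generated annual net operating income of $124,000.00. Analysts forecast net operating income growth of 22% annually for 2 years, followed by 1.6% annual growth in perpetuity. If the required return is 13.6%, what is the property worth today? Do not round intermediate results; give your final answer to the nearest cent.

D_1 = 151280.00000
D_2 = 184561.60000
Terminal value at year 2: TV = D_2×(1+g_2)/(r−g_2) = 187514.58560/0.12 = 1562621.54667
P_0 = D_1/(1+r)^1 + D_2/(1+r)^2 + TV/(1+r)^2
    = 133169.01408 + 143016.01865 + 1210868.95788 = 1487053.99061

$1487053.99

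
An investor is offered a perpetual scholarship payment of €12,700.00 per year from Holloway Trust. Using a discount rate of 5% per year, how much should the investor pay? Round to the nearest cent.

Level perpetuity: PV = C / r = €12,700.00 / 0.05 = €254,000.00

€254000.00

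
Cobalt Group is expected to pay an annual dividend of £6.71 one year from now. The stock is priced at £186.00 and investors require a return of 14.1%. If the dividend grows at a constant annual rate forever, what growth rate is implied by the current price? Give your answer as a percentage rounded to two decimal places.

10.49%

P = D₁/(r−g) ⇒ g = r − D₁/P = 0.141 − £6.71/£186.00 = 0.104925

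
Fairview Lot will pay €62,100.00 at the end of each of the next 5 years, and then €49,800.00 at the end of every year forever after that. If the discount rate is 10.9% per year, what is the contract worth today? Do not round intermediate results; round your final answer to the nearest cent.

€502454.86

PV of 5-year annuity: €62,100.00 × [1 − (1+0.109)^−5] / 0.109 = 230093.73338
Perpetuity value at year 5: €49,800.00 / 0.109 = 456880.73394
PV of perpetuity: 456880.73394 / (1+0.109)^5 = 272361.12167
Total PV = 230093.73338 + 272361.12167 = 502454.85505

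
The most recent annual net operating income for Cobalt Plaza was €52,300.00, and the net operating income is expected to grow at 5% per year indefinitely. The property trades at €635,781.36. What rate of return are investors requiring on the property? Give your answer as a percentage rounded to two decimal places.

13.64%

D₁ = €52,300.00 × 1.05 = €54,915.0000
P = D₁/(r − g) ⇒ r = D₁/P + g = €54,915.0000/€635,781.36 + 0.05 = 0.086374 + 0.05 = 0.136374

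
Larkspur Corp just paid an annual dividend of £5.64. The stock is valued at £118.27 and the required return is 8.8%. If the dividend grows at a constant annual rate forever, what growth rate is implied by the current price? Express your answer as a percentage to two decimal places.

P = D₀(1+g)/(r−g) ⇒ P(r−g) = D₀(1+g) ⇒ g(P+D₀) = P·r − D₀
g = (P·r − D₀)/(P + D₀) = (£118.27×0.088 − £5.64) / (£118.27 + £5.64) = 0.038478

3.85%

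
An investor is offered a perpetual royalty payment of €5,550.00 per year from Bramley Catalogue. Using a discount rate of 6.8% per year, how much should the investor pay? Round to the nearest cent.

Level perpetuity: PV = C / r = €5,550.00 / 0.068 = €81,617.65

€81617.65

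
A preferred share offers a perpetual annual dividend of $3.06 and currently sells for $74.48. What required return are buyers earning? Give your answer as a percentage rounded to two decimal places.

4.11%

P = C/r ⇒ r = C/P = $3.06/$74.48 = 0.041085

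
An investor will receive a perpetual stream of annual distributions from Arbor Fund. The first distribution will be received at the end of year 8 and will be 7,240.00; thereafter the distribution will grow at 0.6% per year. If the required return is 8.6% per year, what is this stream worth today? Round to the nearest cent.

50797.20

Value at end of year 7: C₁ / (r − g) = 7,240.00 / (0.086 − 0.006) = 90,500.0000
Discount to today: PV = 90,500.0000 / (1 + 0.086)^7 = 90,500.0000 / 1.781594 = 50,797.20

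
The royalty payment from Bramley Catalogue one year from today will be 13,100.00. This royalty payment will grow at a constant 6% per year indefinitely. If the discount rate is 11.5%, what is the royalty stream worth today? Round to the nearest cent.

238181.82

Growing perpetuity: P = D₁ / (r − g) = 13,100.0000 / (0.115 − 0.06) = 238,181.82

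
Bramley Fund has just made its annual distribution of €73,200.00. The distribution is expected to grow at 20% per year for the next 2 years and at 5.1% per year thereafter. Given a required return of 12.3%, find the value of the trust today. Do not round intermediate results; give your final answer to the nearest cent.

€1381869.99

D_1 = 87840.00000
D_2 = 105408.00000
Terminal value at year 2: TV = D_2×(1+g_2)/(r−g_2) = 110783.80800/0.072 = 1538664.00000
P_0 = D_1/(1+r)^1 + D_2/(1+r)^2 + TV/(1+r)^2
    = 78219.05610 + 83582.25051 + 1220068.68449 = 1381869.99110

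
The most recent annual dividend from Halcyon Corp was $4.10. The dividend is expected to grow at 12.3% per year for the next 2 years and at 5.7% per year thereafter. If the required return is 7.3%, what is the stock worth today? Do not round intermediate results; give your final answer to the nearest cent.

$305.47

D_1 = 4.60430
D_2 = 5.17063
Terminal value at year 2: TV = D_2×(1+g_2)/(r−g_2) = 5.46535/0.016 = 341.58467
P_0 = D_1/(1+r)^1 + D_2/(1+r)^2 + TV/(1+r)^2
    = 4.29105 + 4.49101 + 296.68728 = 305.46934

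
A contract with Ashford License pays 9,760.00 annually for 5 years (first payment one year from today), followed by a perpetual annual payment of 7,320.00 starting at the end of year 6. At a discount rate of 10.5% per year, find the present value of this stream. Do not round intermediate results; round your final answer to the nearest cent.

78846.86

PV of 5-year annuity: 9,760.00 × [1 − (1+0.105)^−5] / 0.105 = 36530.29626
Perpetuity value at year 5: 7,320.00 / 0.105 = 69714.28571
PV of perpetuity: 69714.28571 / (1+0.105)^5 = 42316.56352
Total PV = 36530.29626 + 42316.56352 = 78846.85978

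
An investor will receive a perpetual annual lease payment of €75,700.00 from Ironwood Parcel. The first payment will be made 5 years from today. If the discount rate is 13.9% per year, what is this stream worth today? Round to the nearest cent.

€323583.36

Value at end of year 4: C / r = €75,700.00 / 0.139 = €544,604.3165
Discount to today: PV = €544,604.3165 / (1 + 0.139)^4 = €544,604.3165 / 1.683042 = €323,583.36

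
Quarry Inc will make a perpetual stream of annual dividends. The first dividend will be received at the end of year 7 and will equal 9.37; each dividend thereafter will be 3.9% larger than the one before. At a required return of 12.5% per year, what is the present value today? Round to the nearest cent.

Value at end of year 6: C₁ / (r − g) = 9.37 / (0.125 − 0.039) = 108.9535
Discount to today: PV = 108.9535 / (1 + 0.125)^6 = 108.9535 / 2.027287 = 53.74

53.74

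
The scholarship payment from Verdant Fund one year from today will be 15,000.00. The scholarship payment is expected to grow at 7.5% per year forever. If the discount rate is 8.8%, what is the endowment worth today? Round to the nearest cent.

1153846.15

Growing perpetuity: P = D₁ / (r − g) = 15,000.0000 / (0.088 − 0.075) = 1,153,846.15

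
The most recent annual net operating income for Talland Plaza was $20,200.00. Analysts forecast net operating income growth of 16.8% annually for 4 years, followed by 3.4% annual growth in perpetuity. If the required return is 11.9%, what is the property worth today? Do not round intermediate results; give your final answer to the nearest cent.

D_1 = 23593.60000
D_2 = 27557.32480
D_3 = 32186.95537
D_4 = 37594.36387
Terminal value at year 4: TV = D_4×(1+g_2)/(r−g_2) = 38872.57224/0.085 = 457324.37929
P_0 = D_1/(1+r)^1 + D_2/(1+r)^2 + D_3/(1+r)^3 + D_4/(1+r)^4 + TV/(1+r)^4
    = 21084.53977 + 22007.81273 + 22971.51499 + 23977.41690 + 291678.22436 = 381719.50875

$381719.51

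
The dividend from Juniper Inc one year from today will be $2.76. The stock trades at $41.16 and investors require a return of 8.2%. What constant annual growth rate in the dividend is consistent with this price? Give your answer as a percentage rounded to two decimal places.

1.49%

P = D₁/(r−g) ⇒ g = r − D₁/P = 0.082 − $2.76/$41.16 = 0.014945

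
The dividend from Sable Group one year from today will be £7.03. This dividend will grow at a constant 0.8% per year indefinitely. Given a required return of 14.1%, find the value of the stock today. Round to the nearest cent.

Growing perpetuity: P = D₁ / (r − g) = £7.0300 / (0.141 − 0.008) = £52.86

£52.86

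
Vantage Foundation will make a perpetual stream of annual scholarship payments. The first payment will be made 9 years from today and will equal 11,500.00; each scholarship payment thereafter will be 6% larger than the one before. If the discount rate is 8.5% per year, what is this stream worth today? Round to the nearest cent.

Value at end of year 8: C₁ / (r − g) = 11,500.00 / (0.085 − 0.06) = 460,000.0000
Discount to today: PV = 460,000.0000 / (1 + 0.085)^8 = 460,000.0000 / 1.920604 = 239,507.95

239507.95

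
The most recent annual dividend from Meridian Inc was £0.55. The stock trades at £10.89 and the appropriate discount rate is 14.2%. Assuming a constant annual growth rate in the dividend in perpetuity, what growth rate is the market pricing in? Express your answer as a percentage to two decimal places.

P = D₀(1+g)/(r−g) ⇒ P(r−g) = D₀(1+g) ⇒ g(P+D₀) = P·r − D₀
g = (P·r − D₀)/(P + D₀) = (£10.89×0.142 − £0.55) / (£10.89 + £0.55) = 0.087096

8.71%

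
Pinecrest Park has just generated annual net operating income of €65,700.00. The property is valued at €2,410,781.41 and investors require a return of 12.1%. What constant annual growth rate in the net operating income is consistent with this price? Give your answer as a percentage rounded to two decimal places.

P = D₀(1+g)/(r−g) ⇒ P(r−g) = D₀(1+g) ⇒ g(P+D₀) = P·r − D₀
g = (P·r − D₀)/(P + D₀) = (€2,410,781.41×0.121 − €65,700.00) / (€2,410,781.41 + €65,700.00) = 0.091260

9.13%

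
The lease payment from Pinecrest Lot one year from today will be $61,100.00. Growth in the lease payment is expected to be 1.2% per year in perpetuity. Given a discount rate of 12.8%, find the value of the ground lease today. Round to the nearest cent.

Growing perpetuity: P = D₁ / (r − g) = $61,100.0000 / (0.128 − 0.012) = $526,724.14

$526724.14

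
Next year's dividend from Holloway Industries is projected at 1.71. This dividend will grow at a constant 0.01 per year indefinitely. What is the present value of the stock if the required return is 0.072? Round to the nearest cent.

27.58

Growing perpetuity: P = D₁ / (r − g) = 1.7100 / (0.072 − 0.01) = 27.58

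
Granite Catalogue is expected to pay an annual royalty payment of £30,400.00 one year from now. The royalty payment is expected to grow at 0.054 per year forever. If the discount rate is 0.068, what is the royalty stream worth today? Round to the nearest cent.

Growing perpetuity: P = D₁ / (r − g) = £30,400.0000 / (0.068 − 0.054) = £2,171,428.57

£2171428.57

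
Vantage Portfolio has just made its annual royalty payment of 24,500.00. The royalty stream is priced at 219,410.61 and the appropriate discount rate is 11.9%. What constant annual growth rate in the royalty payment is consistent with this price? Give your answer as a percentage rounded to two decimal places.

P = D₀(1+g)/(r−g) ⇒ P(r−g) = D₀(1+g) ⇒ g(P+D₀) = P·r − D₀
g = (P·r − D₀)/(P + D₀) = (219,410.61×0.119 − 24,500.00) / (219,410.61 + 24,500.00) = 0.006600

0.66%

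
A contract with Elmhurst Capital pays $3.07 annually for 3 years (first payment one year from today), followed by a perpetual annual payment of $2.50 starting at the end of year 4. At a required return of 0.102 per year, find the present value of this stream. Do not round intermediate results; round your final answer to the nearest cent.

$25.92

PV of 3-year annuity: $3.07 × [1 − (1+0.102)^−3] / 0.102 = 7.60783
Perpetuity value at year 3: $2.50 / 0.102 = 24.50980
PV of perpetuity: 24.50980 / (1+0.102)^3 = 18.31450
Total PV = 7.60783 + 18.31450 = 25.92233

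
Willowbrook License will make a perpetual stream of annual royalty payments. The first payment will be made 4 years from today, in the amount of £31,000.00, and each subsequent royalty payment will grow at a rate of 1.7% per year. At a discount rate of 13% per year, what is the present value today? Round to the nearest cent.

£190128.81

Value at end of year 3: C₁ / (r − g) = £31,000.00 / (0.13 − 0.017) = £274,336.2832
Discount to today: PV = £274,336.2832 / (1 + 0.13)^3 = £274,336.2832 / 1.442897 = £190,128.81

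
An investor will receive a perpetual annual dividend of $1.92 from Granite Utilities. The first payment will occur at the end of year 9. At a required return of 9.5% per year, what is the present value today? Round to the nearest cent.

$9.78

Value at end of year 8: C / r = $1.92 / 0.095 = $20.2105
Discount to today: PV = $20.2105 / (1 + 0.095)^8 = $20.2105 / 2.066869 = $9.78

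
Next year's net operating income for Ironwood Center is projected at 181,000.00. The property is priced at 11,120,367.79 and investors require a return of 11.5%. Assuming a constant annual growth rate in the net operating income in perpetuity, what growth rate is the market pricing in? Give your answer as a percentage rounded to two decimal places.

9.87%

P = D₁/(r−g) ⇒ g = r − D₁/P = 0.115 − 181,000.00/11,120,367.79 = 0.098724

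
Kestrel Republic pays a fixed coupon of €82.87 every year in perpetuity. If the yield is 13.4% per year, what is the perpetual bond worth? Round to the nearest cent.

Level perpetuity: PV = C / r = €82.87 / 0.134 = €618.43

€618.43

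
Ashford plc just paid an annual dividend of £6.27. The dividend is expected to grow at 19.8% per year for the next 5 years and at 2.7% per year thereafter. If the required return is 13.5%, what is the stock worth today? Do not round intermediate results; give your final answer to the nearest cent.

D_1 = 7.51146
D_2 = 8.99873
D_3 = 10.78048
D_4 = 12.91501
D_5 = 15.47218
Terminal value at year 5: TV = D_5×(1+g_2)/(r−g_2) = 15.88993/0.108 = 147.12901
P_0 = D_1/(1+r)^1 + D_2/(1+r)^2 + D_3/(1+r)^3 + D_4/(1+r)^4 + D_5/(1+r)^5 + TV/(1+r)^5
    = 6.61803 + 6.98537 + 7.37310 + 7.78236 + 8.21433 + 78.11223 = 115.08542

£115.09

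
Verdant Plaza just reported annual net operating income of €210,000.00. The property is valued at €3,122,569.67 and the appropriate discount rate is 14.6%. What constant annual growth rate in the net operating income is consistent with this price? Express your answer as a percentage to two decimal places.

P = D₀(1+g)/(r−g) ⇒ P(r−g) = D₀(1+g) ⇒ g(P+D₀) = P·r − D₀
g = (P·r − D₀)/(P + D₀) = (€3,122,569.67×0.146 − €210,000.00) / (€3,122,569.67 + €210,000.00) = 0.073785

7.38%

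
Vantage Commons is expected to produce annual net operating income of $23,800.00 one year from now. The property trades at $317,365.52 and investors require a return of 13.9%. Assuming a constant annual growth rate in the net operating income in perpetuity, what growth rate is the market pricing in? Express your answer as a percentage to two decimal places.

6.40%

P = D₁/(r−g) ⇒ g = r − D₁/P = 0.139 − $23,800.00/$317,365.52 = 0.064008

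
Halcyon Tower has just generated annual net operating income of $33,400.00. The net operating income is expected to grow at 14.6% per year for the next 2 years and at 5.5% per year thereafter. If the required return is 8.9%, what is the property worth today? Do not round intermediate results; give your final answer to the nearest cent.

$1219849.62

D_1 = 38276.40000
D_2 = 43864.75440
Terminal value at year 2: TV = D_2×(1+g_2)/(r−g_2) = 46277.31589/0.034 = 1361097.52624
P_0 = D_1/(1+r)^1 + D_2/(1+r)^2 + TV/(1+r)^2
    = 35148.20937 + 36987.92280 + 1147713.48702 = 1219849.61919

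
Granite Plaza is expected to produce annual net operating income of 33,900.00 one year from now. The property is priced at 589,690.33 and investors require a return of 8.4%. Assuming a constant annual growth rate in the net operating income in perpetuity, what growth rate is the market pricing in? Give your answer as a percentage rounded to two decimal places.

2.65%

P = D₁/(r−g) ⇒ g = r − D₁/P = 0.084 − 33,900.00/589,690.33 = 0.026512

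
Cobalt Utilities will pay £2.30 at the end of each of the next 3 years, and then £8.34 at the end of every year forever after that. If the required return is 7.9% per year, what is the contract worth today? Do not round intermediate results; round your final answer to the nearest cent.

PV of 3-year annuity: £2.30 × [1 − (1+0.079)^−3] / 0.079 = 5.93803
Perpetuity value at year 3: £8.34 / 0.079 = 105.56962
PV of perpetuity: 105.56962 / (1+0.079)^3 = 84.03779
Total PV = 5.93803 + 84.03779 = 89.97583

£89.98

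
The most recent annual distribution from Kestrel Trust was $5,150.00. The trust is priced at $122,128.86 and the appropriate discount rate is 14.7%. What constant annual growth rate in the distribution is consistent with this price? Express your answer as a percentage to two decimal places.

10.06%

P = D₀(1+g)/(r−g) ⇒ P(r−g) = D₀(1+g) ⇒ g(P+D₀) = P·r − D₀
g = (P·r − D₀)/(P + D₀) = ($122,128.86×0.147 − $5,150.00) / ($122,128.86 + $5,150.00) = 0.100590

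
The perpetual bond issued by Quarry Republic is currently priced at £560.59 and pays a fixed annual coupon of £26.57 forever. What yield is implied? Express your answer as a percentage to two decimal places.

4.74%

P = C/r ⇒ r = C/P = £26.57/£560.59 = 0.047396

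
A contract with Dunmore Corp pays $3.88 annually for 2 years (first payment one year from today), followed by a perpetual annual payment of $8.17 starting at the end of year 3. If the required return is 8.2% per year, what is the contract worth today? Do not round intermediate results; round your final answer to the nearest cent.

PV of 2-year annuity: $3.88 × [1 − (1+0.082)^−2] / 0.082 = 6.90014
Perpetuity value at year 2: $8.17 / 0.082 = 99.63415
PV of perpetuity: 99.63415 / (1+0.082)^2 = 85.10473
Total PV = 6.90014 + 85.10473 = 92.00487

$92.00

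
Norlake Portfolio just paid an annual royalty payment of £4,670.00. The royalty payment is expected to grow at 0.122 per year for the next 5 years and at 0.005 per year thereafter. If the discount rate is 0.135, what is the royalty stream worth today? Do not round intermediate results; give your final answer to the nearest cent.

D_1 = 5239.74000
D_2 = 5878.98828
D_3 = 6596.22485
D_4 = 7400.96428
D_5 = 8303.88192
Terminal value at year 5: TV = D_5×(1+g_2)/(r−g_2) = 8345.40133/0.13 = 64195.39488
P_0 = D_1/(1+r)^1 + D_2/(1+r)^2 + D_3/(1+r)^3 + D_4/(1+r)^4 + D_5/(1+r)^5 + TV/(1+r)^5
    = 4616.51101 + 4563.63468 + 4511.36397 + 4459.69196 + 4408.61179 + 34081.96036 = 56641.77376

£56641.77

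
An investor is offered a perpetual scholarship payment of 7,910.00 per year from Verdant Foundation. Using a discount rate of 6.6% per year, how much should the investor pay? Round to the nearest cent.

Level perpetuity: PV = C / r = 7,910.00 / 0.066 = 119,848.48

119848.48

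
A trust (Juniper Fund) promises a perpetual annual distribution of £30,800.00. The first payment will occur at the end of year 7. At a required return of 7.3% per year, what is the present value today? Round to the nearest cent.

£276458.23

Value at end of year 6: C / r = £30,800.00 / 0.073 = £421,917.8082
Discount to today: PV = £421,917.8082 / (1 + 0.073)^6 = £421,917.8082 / 1.526154 = £276,458.23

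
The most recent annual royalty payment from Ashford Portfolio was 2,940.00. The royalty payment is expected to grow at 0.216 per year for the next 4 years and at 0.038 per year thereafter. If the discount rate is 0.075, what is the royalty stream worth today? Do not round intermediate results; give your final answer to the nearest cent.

D_1 = 3575.04000
D_2 = 4347.24864
D_3 = 5286.25435
D_4 = 6428.08529
Terminal value at year 4: TV = D_4×(1+g_2)/(r−g_2) = 6672.35253/0.037 = 180333.85205
P_0 = D_1/(1+r)^1 + D_2/(1+r)^2 + D_3/(1+r)^3 + D_4/(1+r)^4 + TV/(1+r)^4
    = 3325.61860 + 3761.81602 + 4255.22631 + 4813.35367 + 135034.08395 = 151190.09855

151190.10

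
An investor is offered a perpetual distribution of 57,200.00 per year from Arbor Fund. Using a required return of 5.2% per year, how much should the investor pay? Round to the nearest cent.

1100000.00

Level perpetuity: PV = C / r = 57,200.00 / 0.052 = 1,100,000.00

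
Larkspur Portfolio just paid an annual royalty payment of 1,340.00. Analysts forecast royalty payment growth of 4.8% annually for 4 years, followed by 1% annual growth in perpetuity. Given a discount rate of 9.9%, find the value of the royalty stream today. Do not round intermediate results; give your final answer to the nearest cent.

D_1 = 1404.32000
D_2 = 1471.72736
D_3 = 1542.37027
D_4 = 1616.40405
Terminal value at year 4: TV = D_4×(1+g_2)/(r−g_2) = 1632.56809/0.089 = 18343.46165
P_0 = D_1/(1+r)^1 + D_2/(1+r)^2 + D_3/(1+r)^3 + D_4/(1+r)^4 + TV/(1+r)^4
    = 1277.81620 + 1218.51808 + 1161.97175 + 1108.04949 + 12574.49424 = 17340.84977

17340.85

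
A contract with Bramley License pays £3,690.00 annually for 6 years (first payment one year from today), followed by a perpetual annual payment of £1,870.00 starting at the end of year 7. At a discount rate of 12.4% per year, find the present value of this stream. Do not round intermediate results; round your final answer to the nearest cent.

£22479.40

PV of 6-year annuity: £3,690.00 × [1 − (1+0.124)^−6] / 0.124 = 15000.76766
Perpetuity value at year 6: £1,870.00 / 0.124 = 15080.64516
PV of perpetuity: 15080.64516 / (1+0.124)^6 = 7478.63011
Total PV = 15000.76766 + 7478.63011 = 22479.39777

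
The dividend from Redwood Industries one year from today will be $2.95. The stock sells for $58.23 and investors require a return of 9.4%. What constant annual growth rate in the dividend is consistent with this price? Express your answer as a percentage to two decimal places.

P = D₁/(r−g) ⇒ g = r − D₁/P = 0.094 − $2.95/$58.23 = 0.043339

4.33%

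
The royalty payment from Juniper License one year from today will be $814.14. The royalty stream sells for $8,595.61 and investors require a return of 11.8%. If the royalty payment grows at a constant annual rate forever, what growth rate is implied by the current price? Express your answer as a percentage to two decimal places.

2.33%

P = D₁/(r−g) ⇒ g = r − D₁/P = 0.118 − $814.14/$8,595.61 = 0.023284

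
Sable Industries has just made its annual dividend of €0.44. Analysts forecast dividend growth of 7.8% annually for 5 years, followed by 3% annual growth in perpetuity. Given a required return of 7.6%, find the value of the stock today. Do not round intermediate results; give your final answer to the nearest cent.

€12.16

D_1 = 0.47432
D_2 = 0.51132
D_3 = 0.55120
D_4 = 0.59419
D_5 = 0.64054
Terminal value at year 5: TV = D_5×(1+g_2)/(r−g_2) = 0.65976/0.046 = 14.34253
P_0 = D_1/(1+r)^1 + D_2/(1+r)^2 + D_3/(1+r)^3 + D_4/(1+r)^4 + D_5/(1+r)^5 + TV/(1+r)^5
    = 0.44082 + 0.44164 + 0.44246 + 0.44328 + 0.44410 + 9.94408 = 12.15638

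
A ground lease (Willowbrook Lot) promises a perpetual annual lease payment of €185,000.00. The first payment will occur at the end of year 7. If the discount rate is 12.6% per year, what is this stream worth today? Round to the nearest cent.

€720395.25

Value at end of year 6: C / r = €185,000.00 / 0.126 = €1,468,253.9683
Discount to today: PV = €1,468,253.9683 / (1 + 0.126)^6 = €1,468,253.9683 / 2.038123 = €720,395.25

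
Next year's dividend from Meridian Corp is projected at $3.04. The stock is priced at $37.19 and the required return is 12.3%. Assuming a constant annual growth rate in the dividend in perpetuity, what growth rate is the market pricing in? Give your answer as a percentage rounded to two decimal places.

P = D₁/(r−g) ⇒ g = r − D₁/P = 0.123 − $3.04/$37.19 = 0.041258

4.13%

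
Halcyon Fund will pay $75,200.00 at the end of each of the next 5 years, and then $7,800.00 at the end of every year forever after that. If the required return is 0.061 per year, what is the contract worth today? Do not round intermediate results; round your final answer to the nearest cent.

$411011.47

PV of 5-year annuity: $75,200.00 × [1 − (1+0.061)^−5] / 0.061 = 315909.86930
Perpetuity value at year 5: $7,800.00 / 0.061 = 127868.85246
PV of perpetuity: 127868.85246 / (1+0.061)^5 = 95101.60538
Total PV = 315909.86930 + 95101.60538 = 411011.47468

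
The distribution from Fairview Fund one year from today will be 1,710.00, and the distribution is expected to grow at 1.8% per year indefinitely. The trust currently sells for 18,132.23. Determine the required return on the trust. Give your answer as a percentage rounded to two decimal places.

11.23%

P = D₁/(r − g) ⇒ r = D₁/P + g = 1,710.0000/18,132.23 + 0.018 = 0.094307 + 0.018 = 0.112307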